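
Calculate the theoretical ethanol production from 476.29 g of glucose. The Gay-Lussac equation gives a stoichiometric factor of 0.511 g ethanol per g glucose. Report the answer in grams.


Theoretical ethanol yield: m_EtOH = 0.511 * m_glucose
m_EtOH = 0.511 * 476.29 = 243.3842 g

243.3842 g


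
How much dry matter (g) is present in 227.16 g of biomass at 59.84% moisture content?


Wd = Ww * (1 - MC/100)
= 227.16 * (1 - 59.84/100)
= 91.2275 g

91.2275 g


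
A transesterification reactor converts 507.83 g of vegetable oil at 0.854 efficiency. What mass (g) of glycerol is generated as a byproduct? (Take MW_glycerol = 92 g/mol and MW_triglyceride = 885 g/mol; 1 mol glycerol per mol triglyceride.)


glycerol = oil * conv * (92/885)
= 507.83 * 0.854 * 92 / 885
= 45.0838 g

45.0838 g


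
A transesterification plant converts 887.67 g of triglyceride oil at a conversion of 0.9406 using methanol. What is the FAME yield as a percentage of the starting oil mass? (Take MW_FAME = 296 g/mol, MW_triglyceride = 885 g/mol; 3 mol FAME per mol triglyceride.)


m_FAME = oil * conv * (3 * 296 / 885) = oil * conv * (888/885)
= 887.67 * 0.9406 * 888 / 885
= 837.7727 g
Y = m_FAME / oil * 100 = conv * (888/885) * 100
= 0.9406 * 888 / 885 * 100
= 94.38%

94.38%


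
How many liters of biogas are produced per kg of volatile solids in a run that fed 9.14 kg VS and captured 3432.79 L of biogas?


Y = V / VS
= 3432.79 / 9.14
= 375.5788 L/kg VS

375.5788 L/kg VS


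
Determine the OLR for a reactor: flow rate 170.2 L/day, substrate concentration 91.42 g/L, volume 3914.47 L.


OLR = Q * S / V
= 170.2 * 91.42 / 3914.47
= 3.9749 g/L/day

3.9749 g/L/day


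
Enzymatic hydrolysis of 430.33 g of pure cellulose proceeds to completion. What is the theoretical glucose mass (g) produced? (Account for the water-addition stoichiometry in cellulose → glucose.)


glucose = cellulose * 180/162
= 430.33 * 180/162
= 478.1444 g

478.1444 g


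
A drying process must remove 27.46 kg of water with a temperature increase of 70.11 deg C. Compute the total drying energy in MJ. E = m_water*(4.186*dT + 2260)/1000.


E = m_water * (4.186 * dT + 2260) / 1000
= 27.46 * (4.186 * 70.11 + 2260) / 1000
= 70.1186 MJ

70.1186 MJ


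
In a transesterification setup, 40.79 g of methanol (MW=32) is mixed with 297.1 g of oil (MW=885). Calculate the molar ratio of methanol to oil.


Molar ratio = n_MeOH / n_oil = (MeOH/32) / (oil/885) = (MeOH * 885) / (32 * oil)
= (40.79 * 885) / (32 * 297.1)
= 3.7970

3.7970


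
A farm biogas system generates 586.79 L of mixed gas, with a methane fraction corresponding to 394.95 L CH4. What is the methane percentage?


CH4% = V_CH4 / V_total * 100
= 394.95 / 586.79 * 100
= 67.3069%

67.3069%


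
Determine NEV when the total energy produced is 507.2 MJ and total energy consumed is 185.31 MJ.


NEV = E_out - E_in
= 507.2 - 185.31
= 321.8900 MJ

321.8900 MJ


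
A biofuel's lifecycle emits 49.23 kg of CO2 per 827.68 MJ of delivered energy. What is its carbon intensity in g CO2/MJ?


CI = CO2 * 1000 / E
= 49.23 * 1000 / 827.68
= 59.4795 g CO2/MJ

59.4795 g CO2/MJ


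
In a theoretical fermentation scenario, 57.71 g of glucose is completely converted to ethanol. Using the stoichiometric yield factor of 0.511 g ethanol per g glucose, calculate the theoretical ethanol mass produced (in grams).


Theoretical ethanol yield: m_EtOH = 0.511 * m_glucose
m_EtOH = 0.511 * 57.71 = 29.4898 g

29.4898 g


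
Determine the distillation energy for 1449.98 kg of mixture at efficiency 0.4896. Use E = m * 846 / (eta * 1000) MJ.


E = m * 846 / (eta * 1000)
= 1449.98 * 846 / (0.4896 * 1000)
= 2505.4801 MJ

2505.4801 MJ


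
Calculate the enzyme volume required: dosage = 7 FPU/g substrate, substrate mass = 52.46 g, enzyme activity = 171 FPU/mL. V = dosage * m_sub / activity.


V = dosage * m_sub / activity
V = 7 * 52.46 / 171
V = 2.1475 mL

2.1475 mL


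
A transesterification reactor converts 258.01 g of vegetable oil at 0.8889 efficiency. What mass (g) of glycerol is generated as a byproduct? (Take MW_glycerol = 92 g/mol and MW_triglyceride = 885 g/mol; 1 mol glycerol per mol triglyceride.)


glycerol = oil * conv * (92/885)
= 258.01 * 0.8889 * 92 / 885
= 23.8415 g

23.8415 g


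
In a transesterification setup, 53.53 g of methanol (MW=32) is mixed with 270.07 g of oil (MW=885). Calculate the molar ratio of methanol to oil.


Molar ratio = n_MeOH / n_oil = (MeOH/32) / (oil/885) = (MeOH * 885) / (32 * oil)
= (53.53 * 885) / (32 * 270.07)
= 5.4817

5.4817


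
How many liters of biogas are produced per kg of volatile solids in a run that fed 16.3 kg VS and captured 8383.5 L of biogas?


Y = V / VS
= 8383.5 / 16.3
= 514.3252 L/kg VS

514.3252 L/kg VS


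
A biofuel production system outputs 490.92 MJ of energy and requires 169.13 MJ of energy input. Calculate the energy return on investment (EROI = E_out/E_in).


EROI = E_out / E_in
= 490.92 / 169.13
= 2.9026

2.9026


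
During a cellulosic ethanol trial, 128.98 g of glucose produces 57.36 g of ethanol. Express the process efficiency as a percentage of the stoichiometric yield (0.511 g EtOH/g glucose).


Fermentation efficiency = (actual / (0.511 * glucose)) * 100
= (57.36 / (0.511 * 128.98)) * 100
= 87.0294%

87.0294%


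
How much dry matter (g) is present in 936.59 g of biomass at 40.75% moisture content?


Wd = Ww * (1 - MC/100)
= 936.59 * (1 - 40.75/100)
= 554.9296 g

554.9296 g


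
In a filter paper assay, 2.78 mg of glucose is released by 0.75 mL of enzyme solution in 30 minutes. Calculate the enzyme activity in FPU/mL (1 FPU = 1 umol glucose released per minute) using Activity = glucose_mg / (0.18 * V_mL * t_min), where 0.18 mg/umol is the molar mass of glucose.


Activity = glucose_mg / (0.18 mg/umol * V_mL * t_min)
= 2.78 / (0.18 * 0.75 * 30)
= 0.6864 FPU/mL

0.6864 FPU/mL


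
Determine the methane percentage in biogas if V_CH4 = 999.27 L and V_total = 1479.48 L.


CH4% = V_CH4 / V_total * 100
= 999.27 / 1479.48 * 100
= 67.5420%

67.5420%


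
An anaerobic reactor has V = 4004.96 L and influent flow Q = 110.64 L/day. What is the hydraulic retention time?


HRT = V / Q
= 4004.96 / 110.64
= 36.1981 days

36.1981 days


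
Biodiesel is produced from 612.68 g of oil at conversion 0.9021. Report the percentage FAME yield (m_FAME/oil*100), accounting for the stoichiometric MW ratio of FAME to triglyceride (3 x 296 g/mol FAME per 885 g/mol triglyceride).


m_FAME = oil * conv * (3 * 296 / 885) = oil * conv * (888/885)
= 612.68 * 0.9021 * 888 / 885
= 554.5722 g
Y = m_FAME / oil * 100 = conv * (888/885) * 100
= 0.9021 * 888 / 885 * 100
= 90.52%

90.52%


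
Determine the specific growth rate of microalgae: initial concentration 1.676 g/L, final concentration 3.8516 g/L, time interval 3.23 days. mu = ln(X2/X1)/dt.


mu = ln(X2/X1) / dt
= ln(3.8516/1.676) / 3.23
= 0.2576 per day

0.2576 per day


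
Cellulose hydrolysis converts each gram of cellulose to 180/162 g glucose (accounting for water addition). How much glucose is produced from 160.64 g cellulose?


glucose = cellulose * 180/162
= 160.64 * 180/162
= 178.4889 g

178.4889 g


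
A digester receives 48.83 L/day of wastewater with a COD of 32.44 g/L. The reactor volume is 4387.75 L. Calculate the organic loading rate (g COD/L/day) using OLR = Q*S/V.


OLR = Q * S / V
= 48.83 * 32.44 / 4387.75
= 0.3610 g/L/day

0.3610 g/L/day


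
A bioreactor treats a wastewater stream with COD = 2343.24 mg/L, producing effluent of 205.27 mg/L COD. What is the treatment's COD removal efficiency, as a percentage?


eta = (COD_in - COD_out) / COD_in * 100
= (2343.24 - 205.27) / 2343.24 * 100
= 91.2399%

91.2399%


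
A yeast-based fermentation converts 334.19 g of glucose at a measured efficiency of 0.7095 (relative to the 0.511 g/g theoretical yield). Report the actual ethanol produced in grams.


Actual ethanol: m = 0.511 * 334.19 * 0.7095
m = 121.1621 g

121.1621 g


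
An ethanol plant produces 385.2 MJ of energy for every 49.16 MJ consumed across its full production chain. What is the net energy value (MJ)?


NEV = E_out - E_in
= 385.2 - 49.16
= 336.0400 MJ

336.0400 MJ


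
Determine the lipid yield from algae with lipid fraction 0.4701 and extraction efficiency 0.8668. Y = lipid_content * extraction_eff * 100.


Y = lipid_content * extraction_eff * 100
= 0.4701 * 0.8668 * 100
= 40.7483%

40.7483%


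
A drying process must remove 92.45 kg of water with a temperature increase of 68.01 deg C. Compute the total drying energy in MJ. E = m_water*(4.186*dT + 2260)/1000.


E = m_water * (4.186 * dT + 2260) / 1000
= 92.45 * (4.186 * 68.01 + 2260) / 1000
= 235.2566 MJ

235.2566 MJ


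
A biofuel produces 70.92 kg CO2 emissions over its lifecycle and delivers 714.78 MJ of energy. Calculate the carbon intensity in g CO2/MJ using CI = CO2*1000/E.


CI = CO2 * 1000 / E
= 70.92 * 1000 / 714.78
= 99.2193 g CO2/MJ

99.2193 g CO2/MJ


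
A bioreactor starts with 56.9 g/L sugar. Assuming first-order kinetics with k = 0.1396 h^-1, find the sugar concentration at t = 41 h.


S = S0 * exp(-k * t)
S = 56.9 * exp(-0.1396 * 41)
S = 0.1859 g/L

0.1859 g/L


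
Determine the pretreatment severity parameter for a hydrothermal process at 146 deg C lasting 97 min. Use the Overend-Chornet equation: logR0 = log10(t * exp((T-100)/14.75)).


logR0 = log10(t * exp((T - 100) / 14.75))
= log10(97 * exp((146 - 100) / 14.75))
= 3.3412

3.3412


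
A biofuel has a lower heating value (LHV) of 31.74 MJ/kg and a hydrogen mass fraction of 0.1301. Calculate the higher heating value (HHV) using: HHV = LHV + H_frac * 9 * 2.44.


HHV = LHV + H_frac * 9 * 2.44
= 31.74 + 0.1301 * 9 * 2.44
= 34.5970 MJ/kg

34.5970 MJ/kg


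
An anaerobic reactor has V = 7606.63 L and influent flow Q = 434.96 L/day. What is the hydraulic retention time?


HRT = V / Q
= 7606.63 / 434.96
= 17.4881 days

17.4881 days


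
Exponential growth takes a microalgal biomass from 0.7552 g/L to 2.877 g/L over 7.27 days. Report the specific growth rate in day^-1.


mu = ln(X2/X1) / dt
= ln(2.877/0.7552) / 7.27
= 0.1840 per day

0.1840 per day


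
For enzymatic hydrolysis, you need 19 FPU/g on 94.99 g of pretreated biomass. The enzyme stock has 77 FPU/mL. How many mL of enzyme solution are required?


V = dosage * m_sub / activity
V = 19 * 94.99 / 77
V = 23.4391 mL

23.4391 mL


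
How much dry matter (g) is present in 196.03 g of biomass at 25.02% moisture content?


Wd = Ww * (1 - MC/100)
= 196.03 * (1 - 25.02/100)
= 146.9833 g

146.9833 g


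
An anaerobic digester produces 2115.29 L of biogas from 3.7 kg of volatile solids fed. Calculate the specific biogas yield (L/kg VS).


Y = V / VS
= 2115.29 / 3.7
= 571.7000 L/kg VS

571.7000 L/kg VS


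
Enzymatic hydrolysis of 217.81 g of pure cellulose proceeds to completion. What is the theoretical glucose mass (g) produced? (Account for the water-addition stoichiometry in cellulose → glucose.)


glucose = cellulose * 180/162
= 217.81 * 180/162
= 242.0111 g

242.0111 g


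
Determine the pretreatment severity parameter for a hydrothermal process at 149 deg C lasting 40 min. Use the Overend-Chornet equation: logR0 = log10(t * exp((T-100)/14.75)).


logR0 = log10(t * exp((T - 100) / 14.75))
= log10(40 * exp((149 - 100) / 14.75))
= 3.0448

3.0448


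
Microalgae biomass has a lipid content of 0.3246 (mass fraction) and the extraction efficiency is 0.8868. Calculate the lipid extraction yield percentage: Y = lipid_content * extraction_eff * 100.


Y = lipid_content * extraction_eff * 100
= 0.3246 * 0.8868 * 100
= 28.7855%

28.7855%


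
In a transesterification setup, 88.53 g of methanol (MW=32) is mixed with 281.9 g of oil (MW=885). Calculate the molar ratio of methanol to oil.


Molar ratio = n_MeOH / n_oil = (MeOH/32) / (oil/885) = (MeOH * 885) / (32 * oil)
= (88.53 * 885) / (32 * 281.9)
= 8.6854

8.6854


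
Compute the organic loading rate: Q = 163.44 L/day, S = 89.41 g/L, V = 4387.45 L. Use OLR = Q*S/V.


OLR = Q * S / V
= 163.44 * 89.41 / 4387.45
= 3.3307 g/L/day

3.3307 g/L/day


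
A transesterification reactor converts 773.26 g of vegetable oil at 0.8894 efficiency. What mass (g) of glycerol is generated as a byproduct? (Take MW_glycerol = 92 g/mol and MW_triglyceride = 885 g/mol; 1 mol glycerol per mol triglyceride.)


glycerol = oil * conv * (92/885)
= 773.26 * 0.8894 * 92 / 885
= 71.4936 g

71.4936 g


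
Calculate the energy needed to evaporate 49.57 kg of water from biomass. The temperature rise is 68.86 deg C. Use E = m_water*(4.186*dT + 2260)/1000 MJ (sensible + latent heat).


E = m_water * (4.186 * dT + 2260) / 1000
= 49.57 * (4.186 * 68.86 + 2260) / 1000
= 126.3167 MJ

126.3167 MJ


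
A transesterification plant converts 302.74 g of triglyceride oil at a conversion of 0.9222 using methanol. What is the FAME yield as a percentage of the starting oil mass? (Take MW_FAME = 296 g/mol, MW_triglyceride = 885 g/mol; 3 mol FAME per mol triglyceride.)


m_FAME = oil * conv * (3 * 296 / 885) = oil * conv * (888/885)
= 302.74 * 0.9222 * 888 / 885
= 280.1332 g
Y = m_FAME / oil * 100 = conv * (888/885) * 100
= 0.9222 * 888 / 885 * 100
= 92.53%

92.53%


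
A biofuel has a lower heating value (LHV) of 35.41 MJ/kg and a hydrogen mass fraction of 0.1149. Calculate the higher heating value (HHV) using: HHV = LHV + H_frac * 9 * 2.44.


HHV = LHV + H_frac * 9 * 2.44
= 35.41 + 0.1149 * 9 * 2.44
= 37.9332 MJ/kg

37.9332 MJ/kg


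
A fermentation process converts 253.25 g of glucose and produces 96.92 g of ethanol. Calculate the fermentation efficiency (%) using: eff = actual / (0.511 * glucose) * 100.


Fermentation efficiency = (actual / (0.511 * glucose)) * 100
= (96.92 / (0.511 * 253.25)) * 100
= 74.8933%

74.8933%


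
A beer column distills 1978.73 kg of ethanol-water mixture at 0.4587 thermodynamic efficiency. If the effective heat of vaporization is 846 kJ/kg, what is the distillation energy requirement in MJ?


E = m * 846 / (eta * 1000)
= 1978.73 * 846 / (0.4587 * 1000)
= 3649.4562 MJ

3649.4562 MJ


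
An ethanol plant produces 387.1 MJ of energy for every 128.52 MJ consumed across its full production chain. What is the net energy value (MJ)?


NEV = E_out - E_in
= 387.1 - 128.52
= 258.5800 MJ

258.5800 MJ


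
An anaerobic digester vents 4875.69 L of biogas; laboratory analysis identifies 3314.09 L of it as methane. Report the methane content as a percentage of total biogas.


CH4% = V_CH4 / V_total * 100
= 3314.09 / 4875.69 * 100
= 67.9717%

67.9717%


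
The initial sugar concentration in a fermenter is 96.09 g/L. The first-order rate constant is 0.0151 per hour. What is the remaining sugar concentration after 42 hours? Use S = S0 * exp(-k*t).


S = S0 * exp(-k * t)
S = 96.09 * exp(-0.0151 * 42)
S = 50.9623 g/L

50.9623 g/L


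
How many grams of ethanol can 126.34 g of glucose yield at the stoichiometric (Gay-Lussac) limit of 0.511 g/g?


Theoretical ethanol yield: m_EtOH = 0.511 * m_glucose
m_EtOH = 0.511 * 126.34 = 64.5597 g

64.5597 g


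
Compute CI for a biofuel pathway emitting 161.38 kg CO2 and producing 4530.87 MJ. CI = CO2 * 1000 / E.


CI = CO2 * 1000 / E
= 161.38 * 1000 / 4530.87
= 35.6179 g CO2/MJ

35.6179 g CO2/MJ


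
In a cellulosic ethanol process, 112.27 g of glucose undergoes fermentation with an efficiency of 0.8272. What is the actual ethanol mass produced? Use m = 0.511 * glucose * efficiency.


Actual ethanol: m = 0.511 * 112.27 * 0.8272
m = 47.4564 g

47.4564 g


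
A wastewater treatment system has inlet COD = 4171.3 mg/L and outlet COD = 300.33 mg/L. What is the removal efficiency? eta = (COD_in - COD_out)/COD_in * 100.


eta = (COD_in - COD_out) / COD_in * 100
= (4171.3 - 300.33) / 4171.3 * 100
= 92.8001%

92.8001%


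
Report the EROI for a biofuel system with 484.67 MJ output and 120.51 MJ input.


EROI = E_out / E_in
= 484.67 / 120.51
= 4.0218

4.0218


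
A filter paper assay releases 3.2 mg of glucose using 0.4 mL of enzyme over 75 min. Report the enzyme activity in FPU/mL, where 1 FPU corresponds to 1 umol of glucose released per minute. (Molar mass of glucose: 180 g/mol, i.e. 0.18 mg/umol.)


Activity = glucose_mg / (0.18 mg/umol * V_mL * t_min)
= 3.2 / (0.18 * 0.4 * 75)
= 0.5926 FPU/mL

0.5926 FPU/mL


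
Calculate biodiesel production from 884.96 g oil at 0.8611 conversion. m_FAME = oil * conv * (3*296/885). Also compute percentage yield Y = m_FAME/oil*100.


m_FAME = oil * conv * (3 * 296 / 885) = oil * conv * (888/885)
= 884.96 * 0.8611 * 888 / 885
= 764.6222 g
Y = m_FAME / oil * 100 = conv * (888/885) * 100
= 0.8611 * 888 / 885 * 100
= 86.40%

764.6222 g FAME; Y = 86.40%


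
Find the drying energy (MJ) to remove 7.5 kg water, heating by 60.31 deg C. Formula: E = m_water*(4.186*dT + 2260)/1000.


E = m_water * (4.186 * dT + 2260) / 1000
= 7.5 * (4.186 * 60.31 + 2260) / 1000
= 18.8434 MJ

18.8434 MJ


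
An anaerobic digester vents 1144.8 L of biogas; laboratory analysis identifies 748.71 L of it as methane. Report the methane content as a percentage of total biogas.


CH4% = V_CH4 / V_total * 100
= 748.71 / 1144.8 * 100
= 65.4009%

65.4009%


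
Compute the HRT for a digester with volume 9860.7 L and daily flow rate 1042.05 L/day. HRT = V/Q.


HRT = V / Q
= 9860.7 / 1042.05
= 9.4628 days

9.4628 days


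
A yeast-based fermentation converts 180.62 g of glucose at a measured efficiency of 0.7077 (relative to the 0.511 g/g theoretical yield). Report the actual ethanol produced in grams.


Actual ethanol: m = 0.511 * 180.62 * 0.7077
m = 65.3185 g

65.3185 g


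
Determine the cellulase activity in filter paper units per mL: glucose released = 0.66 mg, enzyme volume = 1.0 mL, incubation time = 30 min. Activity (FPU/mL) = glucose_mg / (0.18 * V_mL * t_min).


Activity = glucose_mg / (0.18 mg/umol * V_mL * t_min)
= 0.66 / (0.18 * 1.0 * 30)
= 0.1222 FPU/mL

0.1222 FPU/mL


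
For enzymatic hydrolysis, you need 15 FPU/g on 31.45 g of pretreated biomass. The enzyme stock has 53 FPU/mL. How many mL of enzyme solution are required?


V = dosage * m_sub / activity
V = 15 * 31.45 / 53
V = 8.9009 mL

8.9009 mL


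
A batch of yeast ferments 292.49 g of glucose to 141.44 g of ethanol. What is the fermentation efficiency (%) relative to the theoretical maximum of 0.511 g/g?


Fermentation efficiency = (actual / (0.511 * glucose)) * 100
= (141.44 / (0.511 * 292.49)) * 100
= 94.6325%

94.6325%


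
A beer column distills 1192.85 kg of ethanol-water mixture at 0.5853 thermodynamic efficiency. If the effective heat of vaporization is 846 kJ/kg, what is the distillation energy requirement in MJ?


E = m * 846 / (eta * 1000)
= 1192.85 * 846 / (0.5853 * 1000)
= 1724.1604 MJ

1724.1604 MJ


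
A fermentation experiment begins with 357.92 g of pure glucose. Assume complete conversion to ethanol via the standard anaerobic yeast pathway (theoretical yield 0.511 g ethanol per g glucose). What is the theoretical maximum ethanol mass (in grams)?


Theoretical ethanol yield: m_EtOH = 0.511 * m_glucose
m_EtOH = 0.511 * 357.92 = 182.8971 g

182.8971 g


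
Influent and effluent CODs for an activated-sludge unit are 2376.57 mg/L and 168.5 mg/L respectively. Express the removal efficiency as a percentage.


eta = (COD_in - COD_out) / COD_in * 100
= (2376.57 - 168.5) / 2376.57 * 100
= 92.9100%

92.9100%


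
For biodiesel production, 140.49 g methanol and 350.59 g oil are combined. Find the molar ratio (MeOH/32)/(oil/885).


Molar ratio = n_MeOH / n_oil = (MeOH/32) / (oil/885) = (MeOH * 885) / (32 * oil)
= (140.49 * 885) / (32 * 350.59)
= 11.0825

11.0825


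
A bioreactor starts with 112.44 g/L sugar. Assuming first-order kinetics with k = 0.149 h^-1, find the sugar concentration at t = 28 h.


S = S0 * exp(-k * t)
S = 112.44 * exp(-0.149 * 28)
S = 1.7340 g/L

1.7340 g/L


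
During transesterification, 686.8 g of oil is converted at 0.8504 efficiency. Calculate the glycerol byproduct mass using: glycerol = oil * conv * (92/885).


glycerol = oil * conv * (92/885)
= 686.8 * 0.8504 * 92 / 885
= 60.7153 g

60.7153 g


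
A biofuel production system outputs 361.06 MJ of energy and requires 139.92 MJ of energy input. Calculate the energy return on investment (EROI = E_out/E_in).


EROI = E_out / E_in
= 361.06 / 139.92
= 2.5805

2.5805


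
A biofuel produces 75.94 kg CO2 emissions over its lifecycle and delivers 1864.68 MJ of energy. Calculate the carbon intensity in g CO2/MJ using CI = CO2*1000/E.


CI = CO2 * 1000 / E
= 75.94 * 1000 / 1864.68
= 40.7255 g CO2/MJ

40.7255 g CO2/MJ


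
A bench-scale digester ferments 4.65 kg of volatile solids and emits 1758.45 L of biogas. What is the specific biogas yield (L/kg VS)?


Y = V / VS
= 1758.45 / 4.65
= 378.1613 L/kg VS

378.1613 L/kg VS


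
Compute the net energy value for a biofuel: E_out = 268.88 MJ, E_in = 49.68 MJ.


NEV = E_out - E_in
= 268.88 - 49.68
= 219.2000 MJ

219.2000 MJ


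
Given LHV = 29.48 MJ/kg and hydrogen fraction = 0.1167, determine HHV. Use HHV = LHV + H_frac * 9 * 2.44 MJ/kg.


HHV = LHV + H_frac * 9 * 2.44
= 29.48 + 0.1167 * 9 * 2.44
= 32.0427 MJ/kg

32.0427 MJ/kg


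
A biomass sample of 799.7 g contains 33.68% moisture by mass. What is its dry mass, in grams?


Wd = Ww * (1 - MC/100)
= 799.7 * (1 - 33.68/100)
= 530.3610 g

530.3610 g


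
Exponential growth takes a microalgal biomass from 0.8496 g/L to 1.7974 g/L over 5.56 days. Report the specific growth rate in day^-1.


mu = ln(X2/X1) / dt
= ln(1.7974/0.8496) / 5.56
= 0.1348 per day

0.1348 per day


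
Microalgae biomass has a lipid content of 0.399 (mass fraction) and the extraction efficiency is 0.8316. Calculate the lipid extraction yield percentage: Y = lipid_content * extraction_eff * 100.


Y = lipid_content * extraction_eff * 100
= 0.399 * 0.8316 * 100
= 33.1808%

33.1808%


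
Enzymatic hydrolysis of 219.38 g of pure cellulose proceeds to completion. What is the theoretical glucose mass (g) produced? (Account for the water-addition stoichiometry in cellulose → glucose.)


glucose = cellulose * 180/162
= 219.38 * 180/162
= 243.7556 g

243.7556 g


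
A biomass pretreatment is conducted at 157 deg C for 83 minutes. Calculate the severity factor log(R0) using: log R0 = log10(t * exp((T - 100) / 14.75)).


logR0 = log10(t * exp((T - 100) / 14.75))
= log10(83 * exp((157 - 100) / 14.75))
= 3.5974

3.5974


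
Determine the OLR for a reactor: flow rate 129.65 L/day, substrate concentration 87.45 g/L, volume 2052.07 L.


OLR = Q * S / V
= 129.65 * 87.45 / 2052.07
= 5.5251 g/L/day

5.5251 g/L/day


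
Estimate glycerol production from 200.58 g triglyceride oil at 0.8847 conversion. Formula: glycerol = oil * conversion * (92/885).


glycerol = oil * conv * (92/885)
= 200.58 * 0.8847 * 92 / 885
= 18.4471 g

18.4471 g


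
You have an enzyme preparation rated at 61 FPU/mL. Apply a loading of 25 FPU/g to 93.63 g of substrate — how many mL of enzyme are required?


V = dosage * m_sub / activity
V = 25 * 93.63 / 61
V = 38.3730 mL

38.3730 mL


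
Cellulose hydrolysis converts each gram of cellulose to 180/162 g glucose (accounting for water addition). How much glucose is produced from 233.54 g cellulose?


glucose = cellulose * 180/162
= 233.54 * 180/162
= 259.4889 g

259.4889 g


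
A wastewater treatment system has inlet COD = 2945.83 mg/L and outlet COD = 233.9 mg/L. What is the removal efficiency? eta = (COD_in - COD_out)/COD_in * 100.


eta = (COD_in - COD_out) / COD_in * 100
= (2945.83 - 233.9) / 2945.83 * 100
= 92.0600%

92.0600%


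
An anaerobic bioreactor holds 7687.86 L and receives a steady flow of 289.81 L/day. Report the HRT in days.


HRT = V / Q
= 7687.86 / 289.81
= 26.5272 days

26.5272 days


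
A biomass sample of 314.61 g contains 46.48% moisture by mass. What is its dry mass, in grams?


Wd = Ww * (1 - MC/100)
= 314.61 * (1 - 46.48/100)
= 168.3793 g

168.3793 g


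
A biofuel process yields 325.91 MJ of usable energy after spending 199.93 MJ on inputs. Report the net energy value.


NEV = E_out - E_in
= 325.91 - 199.93
= 125.9800 MJ

125.9800 MJ


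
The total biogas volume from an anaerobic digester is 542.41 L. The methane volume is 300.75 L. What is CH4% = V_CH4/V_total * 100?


CH4% = V_CH4 / V_total * 100
= 300.75 / 542.41 * 100
= 55.4470%

55.4470%


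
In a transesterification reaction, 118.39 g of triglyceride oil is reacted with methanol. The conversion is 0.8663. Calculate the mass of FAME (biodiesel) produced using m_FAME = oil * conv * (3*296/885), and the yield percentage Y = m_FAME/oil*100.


m_FAME = oil * conv * (3 * 296 / 885) = oil * conv * (888/885)
= 118.39 * 0.8663 * 888 / 885
= 102.9089 g
Y = m_FAME / oil * 100 = conv * (888/885) * 100
= 0.8663 * 888 / 885 * 100
= 86.92%

102.9089 g FAME; Y = 86.92%


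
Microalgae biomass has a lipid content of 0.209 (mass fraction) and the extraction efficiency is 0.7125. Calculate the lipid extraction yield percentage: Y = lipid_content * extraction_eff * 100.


Y = lipid_content * extraction_eff * 100
= 0.209 * 0.7125 * 100
= 14.8912%

14.8912%


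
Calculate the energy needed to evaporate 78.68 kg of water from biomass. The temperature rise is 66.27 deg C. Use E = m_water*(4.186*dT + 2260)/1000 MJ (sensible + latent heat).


E = m_water * (4.186 * dT + 2260) / 1000
= 78.68 * (4.186 * 66.27 + 2260) / 1000
= 199.6431 MJ

199.6431 MJ


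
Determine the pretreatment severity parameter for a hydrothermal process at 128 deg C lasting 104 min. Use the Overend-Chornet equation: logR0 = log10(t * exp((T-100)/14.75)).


logR0 = log10(t * exp((T - 100) / 14.75))
= log10(104 * exp((128 - 100) / 14.75))
= 2.8415

2.8415


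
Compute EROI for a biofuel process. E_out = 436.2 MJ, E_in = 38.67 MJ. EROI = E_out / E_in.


EROI = E_out / E_in
= 436.2 / 38.67
= 11.2801

11.2801


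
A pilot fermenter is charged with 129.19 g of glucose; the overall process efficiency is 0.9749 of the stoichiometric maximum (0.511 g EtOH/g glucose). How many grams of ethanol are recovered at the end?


Actual ethanol: m = 0.511 * 129.19 * 0.9749
m = 64.3591 g

64.3591 g


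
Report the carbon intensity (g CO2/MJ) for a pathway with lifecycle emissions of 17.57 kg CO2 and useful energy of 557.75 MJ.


CI = CO2 * 1000 / E
= 17.57 * 1000 / 557.75
= 31.5016 g CO2/MJ

31.5016 g CO2/MJ


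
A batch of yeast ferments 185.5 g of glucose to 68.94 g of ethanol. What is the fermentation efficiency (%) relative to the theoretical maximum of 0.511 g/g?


Fermentation efficiency = (actual / (0.511 * glucose)) * 100
= (68.94 / (0.511 * 185.5)) * 100
= 72.7288%

72.7288%


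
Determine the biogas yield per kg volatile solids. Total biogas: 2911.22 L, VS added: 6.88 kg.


Y = V / VS
= 2911.22 / 6.88
= 423.1424 L/kg VS

423.1424 L/kg VS


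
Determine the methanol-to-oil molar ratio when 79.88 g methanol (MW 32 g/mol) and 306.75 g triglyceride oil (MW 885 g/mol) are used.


Molar ratio = n_MeOH / n_oil = (MeOH/32) / (oil/885) = (MeOH * 885) / (32 * oil)
= (79.88 * 885) / (32 * 306.75)
= 7.2019

7.2019


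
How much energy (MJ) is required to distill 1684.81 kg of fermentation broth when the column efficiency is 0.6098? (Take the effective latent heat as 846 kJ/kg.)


E = m * 846 / (eta * 1000)
= 1684.81 * 846 / (0.6098 * 1000)
= 2337.4045 MJ

2337.4045 MJ


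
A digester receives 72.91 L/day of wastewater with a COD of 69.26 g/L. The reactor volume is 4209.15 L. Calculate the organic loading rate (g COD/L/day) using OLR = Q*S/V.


OLR = Q * S / V
= 72.91 * 69.26 / 4209.15
= 1.1997 g/L/day

1.1997 g/L/day


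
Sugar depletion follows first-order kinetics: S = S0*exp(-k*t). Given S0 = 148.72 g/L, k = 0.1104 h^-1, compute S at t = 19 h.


S = S0 * exp(-k * t)
S = 148.72 * exp(-0.1104 * 19)
S = 18.2555 g/L

18.2555 g/L


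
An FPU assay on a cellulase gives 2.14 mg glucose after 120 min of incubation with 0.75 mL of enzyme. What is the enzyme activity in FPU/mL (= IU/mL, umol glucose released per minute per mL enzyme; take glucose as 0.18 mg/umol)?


Activity = glucose_mg / (0.18 mg/umol * V_mL * t_min)
= 2.14 / (0.18 * 0.75 * 120)
= 0.1321 FPU/mL

0.1321 FPU/mL


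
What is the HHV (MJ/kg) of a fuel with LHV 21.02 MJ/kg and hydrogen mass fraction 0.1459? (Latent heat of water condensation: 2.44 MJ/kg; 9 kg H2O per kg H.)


HHV = LHV + H_frac * 9 * 2.44
= 21.02 + 0.1459 * 9 * 2.44
= 24.2240 MJ/kg

24.2240 MJ/kg


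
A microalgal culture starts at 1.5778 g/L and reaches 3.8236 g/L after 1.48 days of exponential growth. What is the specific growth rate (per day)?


mu = ln(X2/X1) / dt
= ln(3.8236/1.5778) / 1.48
= 0.5981 per day

0.5981 per day


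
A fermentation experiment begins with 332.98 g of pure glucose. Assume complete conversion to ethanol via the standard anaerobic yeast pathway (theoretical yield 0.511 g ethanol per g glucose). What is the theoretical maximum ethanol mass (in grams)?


Theoretical ethanol yield: m_EtOH = 0.511 * m_glucose
m_EtOH = 0.511 * 332.98 = 170.1528 g

170.1528 g


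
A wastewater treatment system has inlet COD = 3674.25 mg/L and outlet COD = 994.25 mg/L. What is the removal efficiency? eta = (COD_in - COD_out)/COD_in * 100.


eta = (COD_in - COD_out) / COD_in * 100
= (3674.25 - 994.25) / 3674.25 * 100
= 72.9401%

72.9401%


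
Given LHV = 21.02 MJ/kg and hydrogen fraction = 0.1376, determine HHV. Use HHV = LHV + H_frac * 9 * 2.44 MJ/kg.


HHV = LHV + H_frac * 9 * 2.44
= 21.02 + 0.1376 * 9 * 2.44
= 24.0417 MJ/kg

24.0417 MJ/kg


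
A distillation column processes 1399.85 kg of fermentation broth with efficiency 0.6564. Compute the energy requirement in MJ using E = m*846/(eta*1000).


E = m * 846 / (eta * 1000)
= 1399.85 * 846 / (0.6564 * 1000)
= 1804.1942 MJ

1804.1942 MJ


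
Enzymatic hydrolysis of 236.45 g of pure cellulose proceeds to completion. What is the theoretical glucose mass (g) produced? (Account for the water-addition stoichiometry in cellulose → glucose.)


glucose = cellulose * 180/162
= 236.45 * 180/162
= 262.7222 g

262.7222 g


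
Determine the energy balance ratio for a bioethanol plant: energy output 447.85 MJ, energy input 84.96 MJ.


EROI = E_out / E_in
= 447.85 / 84.96
= 5.2713

5.2713


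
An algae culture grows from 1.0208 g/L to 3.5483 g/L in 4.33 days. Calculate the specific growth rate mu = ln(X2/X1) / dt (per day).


mu = ln(X2/X1) / dt
= ln(3.5483/1.0208) / 4.33
= 0.2877 per day

0.2877 per day


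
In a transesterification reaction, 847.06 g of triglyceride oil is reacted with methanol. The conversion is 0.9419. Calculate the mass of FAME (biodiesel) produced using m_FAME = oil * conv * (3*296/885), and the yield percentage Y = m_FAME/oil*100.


m_FAME = oil * conv * (3 * 296 / 885) = oil * conv * (888/885)
= 847.06 * 0.9419 * 888 / 885
= 800.5504 g
Y = m_FAME / oil * 100 = conv * (888/885) * 100
= 0.9419 * 888 / 885 * 100
= 94.51%

800.5504 g FAME; Y = 94.51%


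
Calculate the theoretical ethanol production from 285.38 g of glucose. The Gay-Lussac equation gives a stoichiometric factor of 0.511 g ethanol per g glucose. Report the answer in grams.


Theoretical ethanol yield: m_EtOH = 0.511 * m_glucose
m_EtOH = 0.511 * 285.38 = 145.8292 g

145.8292 g


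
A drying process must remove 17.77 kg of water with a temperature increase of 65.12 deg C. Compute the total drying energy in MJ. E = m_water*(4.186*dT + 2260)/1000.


E = m_water * (4.186 * dT + 2260) / 1000
= 17.77 * (4.186 * 65.12 + 2260) / 1000
= 45.0042 MJ

45.0042 MJ


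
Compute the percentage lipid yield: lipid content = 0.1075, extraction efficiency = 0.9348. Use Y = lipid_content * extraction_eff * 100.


Y = lipid_content * extraction_eff * 100
= 0.1075 * 0.9348 * 100
= 10.0491%

10.0491%


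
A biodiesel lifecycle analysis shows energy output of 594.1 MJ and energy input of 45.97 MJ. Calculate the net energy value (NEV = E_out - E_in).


NEV = E_out - E_in
= 594.1 - 45.97
= 548.1300 MJ

548.1300 MJ


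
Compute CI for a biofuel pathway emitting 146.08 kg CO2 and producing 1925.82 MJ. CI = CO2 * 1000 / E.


CI = CO2 * 1000 / E
= 146.08 * 1000 / 1925.82
= 75.8534 g CO2/MJ

75.8534 g CO2/MJ


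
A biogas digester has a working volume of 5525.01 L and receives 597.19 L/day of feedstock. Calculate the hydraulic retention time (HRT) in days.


HRT = V / Q
= 5525.01 / 597.19
= 9.2517 days

9.2517 days


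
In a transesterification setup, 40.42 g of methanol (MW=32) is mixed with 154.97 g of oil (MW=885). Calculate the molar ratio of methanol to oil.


Molar ratio = n_MeOH / n_oil = (MeOH/32) / (oil/885) = (MeOH * 885) / (32 * oil)
= (40.42 * 885) / (32 * 154.97)
= 7.2134

7.2134


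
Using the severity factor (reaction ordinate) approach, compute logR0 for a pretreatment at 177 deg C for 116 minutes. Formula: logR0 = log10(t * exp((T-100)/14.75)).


logR0 = log10(t * exp((T - 100) / 14.75))
= log10(116 * exp((177 - 100) / 14.75))
= 4.3316

4.3316


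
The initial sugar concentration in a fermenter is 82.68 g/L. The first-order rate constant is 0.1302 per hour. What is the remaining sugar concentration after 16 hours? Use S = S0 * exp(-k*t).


S = S0 * exp(-k * t)
S = 82.68 * exp(-0.1302 * 16)
S = 10.2962 g/L

10.2962 g/L


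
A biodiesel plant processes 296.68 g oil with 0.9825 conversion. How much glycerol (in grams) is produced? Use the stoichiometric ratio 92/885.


glycerol = oil * conv * (92/885)
= 296.68 * 0.9825 * 92 / 885
= 30.3016 g

30.3016 g


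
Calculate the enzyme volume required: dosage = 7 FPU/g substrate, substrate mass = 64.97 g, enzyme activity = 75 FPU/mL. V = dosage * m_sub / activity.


V = dosage * m_sub / activity
V = 7 * 64.97 / 75
V = 6.0639 mL

6.0639 mL


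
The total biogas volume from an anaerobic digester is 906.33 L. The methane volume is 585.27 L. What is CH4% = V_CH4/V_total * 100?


CH4% = V_CH4 / V_total * 100
= 585.27 / 906.33 * 100
= 64.5758%

64.5758%


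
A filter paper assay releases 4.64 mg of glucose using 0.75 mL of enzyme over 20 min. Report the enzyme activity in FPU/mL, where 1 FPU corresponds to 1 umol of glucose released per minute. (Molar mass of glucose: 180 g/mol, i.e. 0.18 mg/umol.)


Activity = glucose_mg / (0.18 mg/umol * V_mL * t_min)
= 4.64 / (0.18 * 0.75 * 20)
= 1.7185 FPU/mL

1.7185 FPU/mL


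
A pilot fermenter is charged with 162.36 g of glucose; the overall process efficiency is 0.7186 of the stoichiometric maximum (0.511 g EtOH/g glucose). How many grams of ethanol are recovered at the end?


Actual ethanol: m = 0.511 * 162.36 * 0.7186
m = 59.6193 g

59.6193 g


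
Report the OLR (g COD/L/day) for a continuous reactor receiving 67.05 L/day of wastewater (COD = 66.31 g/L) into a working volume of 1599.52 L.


OLR = Q * S / V
= 67.05 * 66.31 / 1599.52
= 2.7796 g/L/day

2.7796 g/L/day


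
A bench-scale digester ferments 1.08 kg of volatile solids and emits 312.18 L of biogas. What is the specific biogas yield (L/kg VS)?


Y = V / VS
= 312.18 / 1.08
= 289.0556 L/kg VS

289.0556 L/kg VS


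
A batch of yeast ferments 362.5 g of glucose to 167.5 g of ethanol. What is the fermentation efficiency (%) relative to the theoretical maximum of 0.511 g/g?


Fermentation efficiency = (actual / (0.511 * glucose)) * 100
= (167.5 / (0.511 * 362.5)) * 100
= 90.4245%

90.4245%


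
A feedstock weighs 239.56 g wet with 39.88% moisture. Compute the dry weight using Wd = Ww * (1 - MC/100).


Wd = Ww * (1 - MC/100)
= 239.56 * (1 - 39.88/100)
= 144.0235 g

144.0235 g


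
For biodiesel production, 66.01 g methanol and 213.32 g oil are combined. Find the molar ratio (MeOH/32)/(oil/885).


Molar ratio = n_MeOH / n_oil = (MeOH/32) / (oil/885) = (MeOH * 885) / (32 * oil)
= (66.01 * 885) / (32 * 213.32)
= 8.5580

8.5580


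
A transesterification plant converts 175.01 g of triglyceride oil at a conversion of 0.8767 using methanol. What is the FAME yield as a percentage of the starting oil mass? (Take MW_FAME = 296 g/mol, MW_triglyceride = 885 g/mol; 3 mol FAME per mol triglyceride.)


m_FAME = oil * conv * (3 * 296 / 885) = oil * conv * (888/885)
= 175.01 * 0.8767 * 888 / 885
= 153.9514 g
Y = m_FAME / oil * 100 = conv * (888/885) * 100
= 0.8767 * 888 / 885 * 100
= 87.97%

87.97%


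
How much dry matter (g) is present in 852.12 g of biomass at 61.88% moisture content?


Wd = Ww * (1 - MC/100)
= 852.12 * (1 - 61.88/100)
= 324.8281 g

324.8281 g


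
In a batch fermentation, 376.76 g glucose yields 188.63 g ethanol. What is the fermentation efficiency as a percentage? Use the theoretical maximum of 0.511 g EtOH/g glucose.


Fermentation efficiency = (actual / (0.511 * glucose)) * 100
= (188.63 / (0.511 * 376.76)) * 100
= 97.9772%

97.9772%


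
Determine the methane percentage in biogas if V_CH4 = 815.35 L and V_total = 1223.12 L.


CH4% = V_CH4 / V_total * 100
= 815.35 / 1223.12 * 100
= 66.6615%

66.6615%


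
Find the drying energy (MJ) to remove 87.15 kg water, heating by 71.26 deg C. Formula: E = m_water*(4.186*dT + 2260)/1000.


E = m_water * (4.186 * dT + 2260) / 1000
= 87.15 * (4.186 * 71.26 + 2260) / 1000
= 222.9554 MJ

222.9554 MJ


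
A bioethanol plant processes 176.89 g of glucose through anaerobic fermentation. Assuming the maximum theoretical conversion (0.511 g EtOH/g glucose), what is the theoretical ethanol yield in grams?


Theoretical ethanol yield: m_EtOH = 0.511 * m_glucose
m_EtOH = 0.511 * 176.89 = 90.3908 g

90.3908 g


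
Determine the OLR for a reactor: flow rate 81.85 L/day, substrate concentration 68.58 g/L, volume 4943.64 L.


OLR = Q * S / V
= 81.85 * 68.58 / 4943.64
= 1.1355 g/L/day

1.1355 g/L/day


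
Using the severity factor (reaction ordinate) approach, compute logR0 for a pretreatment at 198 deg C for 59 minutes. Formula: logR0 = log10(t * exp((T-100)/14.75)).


logR0 = log10(t * exp((T - 100) / 14.75))
= log10(59 * exp((198 - 100) / 14.75))
= 4.6563

4.6563


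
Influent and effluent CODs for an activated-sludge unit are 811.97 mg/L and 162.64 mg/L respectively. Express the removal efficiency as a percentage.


eta = (COD_in - COD_out) / COD_in * 100
= (811.97 - 162.64) / 811.97 * 100
= 79.9697%

79.9697%


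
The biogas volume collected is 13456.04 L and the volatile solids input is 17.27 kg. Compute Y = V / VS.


Y = V / VS
= 13456.04 / 17.27
= 779.1569 L/kg VS

779.1569 L/kg VS


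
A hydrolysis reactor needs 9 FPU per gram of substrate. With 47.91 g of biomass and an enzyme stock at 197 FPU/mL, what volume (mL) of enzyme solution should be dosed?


V = dosage * m_sub / activity
V = 9 * 47.91 / 197
V = 2.1888 mL

2.1888 mL


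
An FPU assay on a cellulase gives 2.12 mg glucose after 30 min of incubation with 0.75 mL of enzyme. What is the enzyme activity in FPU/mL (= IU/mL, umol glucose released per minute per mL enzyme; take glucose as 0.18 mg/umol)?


Activity = glucose_mg / (0.18 mg/umol * V_mL * t_min)
= 2.12 / (0.18 * 0.75 * 30)
= 0.5235 FPU/mL

0.5235 FPU/mL


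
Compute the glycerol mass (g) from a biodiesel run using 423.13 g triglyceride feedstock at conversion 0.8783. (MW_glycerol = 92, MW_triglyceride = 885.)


glycerol = oil * conv * (92/885)
= 423.13 * 0.8783 * 92 / 885
= 38.6333 g

38.6333 g


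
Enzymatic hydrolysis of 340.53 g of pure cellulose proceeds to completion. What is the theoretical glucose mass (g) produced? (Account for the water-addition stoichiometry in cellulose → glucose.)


glucose = cellulose * 180/162
= 340.53 * 180/162
= 378.3667 g

378.3667 g


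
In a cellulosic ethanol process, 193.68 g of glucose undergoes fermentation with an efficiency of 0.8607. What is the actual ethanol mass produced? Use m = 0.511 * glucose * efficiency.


Actual ethanol: m = 0.511 * 193.68 * 0.8607
m = 85.1839 g

85.1839 g
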